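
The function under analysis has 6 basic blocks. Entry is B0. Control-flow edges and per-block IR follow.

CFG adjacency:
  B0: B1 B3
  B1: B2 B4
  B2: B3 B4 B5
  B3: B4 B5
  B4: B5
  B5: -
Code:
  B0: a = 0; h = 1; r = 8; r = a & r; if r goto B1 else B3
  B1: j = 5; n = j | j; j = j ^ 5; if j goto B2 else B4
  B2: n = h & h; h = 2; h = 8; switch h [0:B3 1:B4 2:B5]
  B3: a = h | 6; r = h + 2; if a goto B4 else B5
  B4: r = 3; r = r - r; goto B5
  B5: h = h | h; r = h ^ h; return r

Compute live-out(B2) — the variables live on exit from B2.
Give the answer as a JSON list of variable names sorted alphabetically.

Answer: ["h"]

Derivation:
def/use:
  B0 def {a,h,r} use ∅
  B1 def {j,n} use ∅
  B2 def {h,n} use {h}
  B3 def {a,r} use {h}
  B4 def {r} use ∅
  B5 def {h,r} use {h}

Live sets:
  B0: in=∅ out={h}
  B1: in={h} out={h}
  B2: in={h} out={h}
  B3: in={h} out={h}
  B4: in={h} out={h}
  B5: in={h} out=∅

live-out(B2) = ["h"]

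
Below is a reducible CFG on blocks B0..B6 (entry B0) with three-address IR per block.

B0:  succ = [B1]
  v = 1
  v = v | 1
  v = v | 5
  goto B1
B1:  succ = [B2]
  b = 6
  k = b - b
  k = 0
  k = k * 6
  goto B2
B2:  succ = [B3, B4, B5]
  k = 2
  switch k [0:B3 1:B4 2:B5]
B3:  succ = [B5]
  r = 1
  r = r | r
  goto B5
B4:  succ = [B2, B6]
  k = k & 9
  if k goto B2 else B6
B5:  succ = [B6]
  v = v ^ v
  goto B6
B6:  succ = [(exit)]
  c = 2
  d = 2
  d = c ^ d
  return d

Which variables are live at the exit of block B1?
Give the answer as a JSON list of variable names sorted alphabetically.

Per-block:
  B0: {v} / ∅
  B1: {b,k} / ∅
  B2: {k} / ∅
  B3: {r} / ∅
  B4: {k} / {k}
  B5: {v} / {v}
  B6: {c,d} / ∅

Live sets:
  live B0: ∅→{v}
  live B1: {v}→{v}
  live B2: {v}→{k,v}
  live B3: {v}→{v}
  live B4: {k,v}→{v}
  live B5: {v}→∅
  live B6: ∅→∅

live-out(B1) = ["v"]

Answer: ["v"]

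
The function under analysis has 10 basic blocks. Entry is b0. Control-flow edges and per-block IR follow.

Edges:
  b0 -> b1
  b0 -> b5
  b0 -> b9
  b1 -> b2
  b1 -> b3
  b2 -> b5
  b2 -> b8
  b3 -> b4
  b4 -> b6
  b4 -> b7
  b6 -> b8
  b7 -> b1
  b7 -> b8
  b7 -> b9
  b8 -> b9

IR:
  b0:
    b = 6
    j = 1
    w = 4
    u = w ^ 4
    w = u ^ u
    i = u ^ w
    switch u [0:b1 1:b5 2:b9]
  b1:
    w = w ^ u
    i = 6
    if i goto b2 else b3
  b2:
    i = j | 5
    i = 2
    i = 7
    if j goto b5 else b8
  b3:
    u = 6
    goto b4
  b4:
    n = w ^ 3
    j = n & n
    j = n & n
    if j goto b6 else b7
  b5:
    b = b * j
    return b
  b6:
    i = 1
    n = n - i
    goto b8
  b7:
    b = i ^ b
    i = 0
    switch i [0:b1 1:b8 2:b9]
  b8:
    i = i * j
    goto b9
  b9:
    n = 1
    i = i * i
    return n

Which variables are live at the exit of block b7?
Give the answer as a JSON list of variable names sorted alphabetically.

Answer: ["b", "i", "j", "u", "w"]

Derivation:
Per-block:
  b0: def={b,i,j,u,w} ue=∅
  b1: def={i,w} ue={u,w}
  b2: def={i} ue={j}
  b3: def={u} ue=∅
  b4: def={j,n} ue={w}
  b5: def={b} ue={b,j}
  b6: def={i,n} ue={n}
  b7: def={b,i} ue={b,i}
  b8: def={i} ue={i,j}
  b9: def={i,n} ue={i}

Backward fixpoint:
  live b0: ∅→{b,i,j,u,w}
  live b1: {b,j,u,w}→{b,i,j,w}
  live b2: {b,j}→{b,i,j}
  live b3: {b,i,w}→{b,i,u,w}
  live b4: {b,i,u,w}→{b,i,j,n,u,w}
  live b5: {b,j}→∅
  live b6: {j,n}→{i,j}
  live b7: {b,i,j,u,w}→{b,i,j,u,w}
  live b8: {i,j}→{i}
  live b9: {i}→∅

live-out(b7) = ["b", "i", "j", "u", "w"]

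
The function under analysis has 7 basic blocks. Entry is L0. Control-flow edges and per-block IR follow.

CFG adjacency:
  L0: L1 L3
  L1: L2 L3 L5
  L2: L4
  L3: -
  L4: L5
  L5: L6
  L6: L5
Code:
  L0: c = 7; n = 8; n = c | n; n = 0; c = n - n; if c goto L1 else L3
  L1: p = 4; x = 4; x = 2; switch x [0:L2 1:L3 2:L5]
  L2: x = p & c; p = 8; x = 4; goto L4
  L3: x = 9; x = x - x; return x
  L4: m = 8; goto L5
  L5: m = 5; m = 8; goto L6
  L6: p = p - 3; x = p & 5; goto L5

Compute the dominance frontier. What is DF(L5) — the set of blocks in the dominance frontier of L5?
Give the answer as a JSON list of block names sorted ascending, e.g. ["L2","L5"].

idom tree: L1←L0 L2←L1 L3←L0 L4←L2 L5←L1 L6←L5
Join-block Dom:
  L3: preds {L0,L1}: {L0} ∩ {L0,L1} = {L0}; idom=L0
  L5: preds {L1,L4,L6}: {L0,L1} ∩ {L0,L1,L2,L4} ∩ {L0,L1,L5,L6} = {L0,L1}; idom=L1

DF derivation:
  L3←L0: walk · to L0
  L3←L1: walk L1 to L0
  L5←L1: walk · to L1
  L5←L4: walk L4→L2 to L1
  L5←L6: walk L6→L5 to L1
  L0 → ∅
  L1 → {L3}
  L2 → {L5}
  L3 → ∅
  L4 → {L5}
  L5 → {L5}
  L6 → {L5}

DF(L5) = ["L5"]

Answer: ["L5"]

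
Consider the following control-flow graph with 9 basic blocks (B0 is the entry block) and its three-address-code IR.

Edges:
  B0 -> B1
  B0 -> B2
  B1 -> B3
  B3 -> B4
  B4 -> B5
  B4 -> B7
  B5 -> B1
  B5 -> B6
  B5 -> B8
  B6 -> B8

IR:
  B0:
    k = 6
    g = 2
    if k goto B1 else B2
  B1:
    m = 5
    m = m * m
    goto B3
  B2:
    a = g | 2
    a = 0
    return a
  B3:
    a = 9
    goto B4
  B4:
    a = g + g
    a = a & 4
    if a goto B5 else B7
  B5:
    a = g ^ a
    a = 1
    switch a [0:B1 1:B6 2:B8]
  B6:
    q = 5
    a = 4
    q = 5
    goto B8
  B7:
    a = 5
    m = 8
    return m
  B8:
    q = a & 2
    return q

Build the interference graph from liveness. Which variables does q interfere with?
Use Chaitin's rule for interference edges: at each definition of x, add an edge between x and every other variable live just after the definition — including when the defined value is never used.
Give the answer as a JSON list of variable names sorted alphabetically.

Answer: ["a"]

Derivation:
def/use:
  B0: def={g,k} ue=∅
  B1: def={m} ue=∅
  B2: def={a} ue={g}
  B3: def={a} ue=∅
  B4: def={a} ue={g}
  B5: def={a} ue={a,g}
  B6: def={a,q} ue=∅
  B7: def={a,m} ue=∅
  B8: def={q} ue={a}

Live sets:
  B0: in=∅ out={g}
  B1: in={g} out={g}
  B2: in={g} out=∅
  B3: in={g} out={g}
  B4: in={g} out={a,g}
  B5: in={a,g} out={a,g}
  B6: in=∅ out={a}
  B7: in=∅ out=∅
  B8: in={a} out=∅

Conflict graph:
  a↔{g,q}
  g↔{a,k,m}
  k↔{g}
  m↔{g}
  q↔{a}

N(q) = ["a"]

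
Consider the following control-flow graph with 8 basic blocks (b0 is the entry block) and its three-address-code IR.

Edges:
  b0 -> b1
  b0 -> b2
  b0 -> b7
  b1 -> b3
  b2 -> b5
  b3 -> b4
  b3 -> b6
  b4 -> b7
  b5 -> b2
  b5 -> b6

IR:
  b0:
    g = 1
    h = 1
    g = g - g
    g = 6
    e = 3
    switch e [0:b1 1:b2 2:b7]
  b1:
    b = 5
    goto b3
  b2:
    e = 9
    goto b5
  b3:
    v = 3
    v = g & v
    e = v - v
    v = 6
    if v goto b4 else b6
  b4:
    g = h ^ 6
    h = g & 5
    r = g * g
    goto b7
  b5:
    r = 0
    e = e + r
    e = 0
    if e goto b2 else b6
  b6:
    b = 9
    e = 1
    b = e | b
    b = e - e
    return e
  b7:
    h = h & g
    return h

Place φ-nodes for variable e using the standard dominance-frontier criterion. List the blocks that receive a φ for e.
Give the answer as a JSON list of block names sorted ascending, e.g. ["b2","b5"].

Answer: ["b2", "b6", "b7"]

Derivation:
idom tree: b1←b0 b2←b0 b3←b1 b4←b3 b5←b2 b6←b0 b7←b0
Dom∩ at merges:
  b2: preds {b0,b5}: {b0} ∩ {b0,b2,b5} = {b0}; idom=b0
  b6: preds {b3,b5}: {b0,b1,b3} ∩ {b0,b2,b5} = {b0}; idom=b0
  b7: preds {b0,b4}: {b0} ∩ {b0,b1,b3,b4} = {b0}; idom=b0

DF walk-up:
  join b2 pred b0: · stop@b0
  join b2 pred b5: b5→b2 stop@b0
  join b6 pred b3: b3→b1 stop@b0
  join b6 pred b5: b5→b2 stop@b0
  join b7 pred b0: · stop@b0
  join b7 pred b4: b4→b3→b1 stop@b0
  b0: DF=∅
  b1: DF={b6,b7}
  b2: DF={b2,b6}
  b3: DF={b6,b7}
  b4: DF={b7}
  b5: DF={b2,b6}
  b6: DF=∅
  b7: DF=∅

φ for e: defs {b0,b2,b3,b5,b6}
  DF⁺ = {b2,b6,b7}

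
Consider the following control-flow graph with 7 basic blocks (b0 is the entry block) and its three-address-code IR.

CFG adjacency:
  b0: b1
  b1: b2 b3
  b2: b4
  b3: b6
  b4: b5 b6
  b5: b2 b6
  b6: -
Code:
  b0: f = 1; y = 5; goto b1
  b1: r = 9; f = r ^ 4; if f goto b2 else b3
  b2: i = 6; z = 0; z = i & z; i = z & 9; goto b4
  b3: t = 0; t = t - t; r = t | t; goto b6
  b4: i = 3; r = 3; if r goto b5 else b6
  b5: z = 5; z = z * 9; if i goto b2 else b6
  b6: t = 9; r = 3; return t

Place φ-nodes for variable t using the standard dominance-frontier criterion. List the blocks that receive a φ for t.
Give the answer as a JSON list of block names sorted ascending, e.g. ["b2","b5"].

idom tree: b1←b0 b2←b1 b3←b1 b4←b2 b5←b4 b6←b1
Dom at joins:
  b2: preds {b1,b5}: {b0,b1} ∩ {b0,b1,b2,b4,b5} = {b0,b1}; idom=b1
  b6: preds {b3,b4,b5}: {b0,b1,b3} ∩ {b0,b1,b2,b4} ∩ {b0,b1,b2,b4,b5} = {b0,b1}; idom=b1

Frontier:
  join b2 pred b1: · stop@b1
  join b2 pred b5: b5→b4→b2 stop@b1
  join b6 pred b3: b3 stop@b1
  join b6 pred b4: b4→b2 stop@b1
  join b6 pred b5: b5→b4→b2 stop@b1
  b0: DF=∅
  b1: DF=∅
  b2: DF={b2,b6}
  b3: DF={b6}
  b4: DF={b2,b6}
  b5: DF={b2,b6}
  b6: DF=∅

φ for t: defs {b3,b6}
  DF⁺ = {b6}

Answer: ["b6"]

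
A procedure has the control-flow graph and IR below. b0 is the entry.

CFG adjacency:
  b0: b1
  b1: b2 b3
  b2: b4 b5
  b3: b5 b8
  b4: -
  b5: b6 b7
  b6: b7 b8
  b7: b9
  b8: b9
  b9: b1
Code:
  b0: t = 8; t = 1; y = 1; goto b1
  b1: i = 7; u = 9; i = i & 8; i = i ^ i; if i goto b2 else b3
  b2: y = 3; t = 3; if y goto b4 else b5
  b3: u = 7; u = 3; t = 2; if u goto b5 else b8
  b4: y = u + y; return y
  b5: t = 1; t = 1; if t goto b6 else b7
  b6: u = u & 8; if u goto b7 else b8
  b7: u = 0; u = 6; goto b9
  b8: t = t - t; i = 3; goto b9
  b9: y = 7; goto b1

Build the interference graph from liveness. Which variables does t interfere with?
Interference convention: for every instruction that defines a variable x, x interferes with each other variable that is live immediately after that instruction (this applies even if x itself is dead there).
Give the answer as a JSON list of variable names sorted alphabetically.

Per-block:
  b0 def {t,y} use ∅
  b1 def {i,u} use ∅
  b2 def {t,y} use ∅
  b3 def {t,u} use ∅
  b4 def {y} use {u,y}
  b5 def {t} use ∅
  b6 def {u} use {u}
  b7 def {u} use ∅
  b8 def {i,t} use {t}
  b9 def {y} use ∅

Liveness:
  b0 li=∅ lo=∅
  b1 li=∅ lo={u}
  b2 li={u} lo={u,y}
  b3 li=∅ lo={t,u}
  b4 li={u,y} lo=∅
  b5 li={u} lo={t,u}
  b6 li={t,u} lo={t}
  b7 li=∅ lo=∅
  b8 li={t} lo=∅
  b9 li=∅ lo=∅

Conflict graph:
  i — {u}
  t — {u,y}
  u — {i,t,y}
  y — {t,u}

N(t) = ["u", "y"]

Answer: ["u", "y"]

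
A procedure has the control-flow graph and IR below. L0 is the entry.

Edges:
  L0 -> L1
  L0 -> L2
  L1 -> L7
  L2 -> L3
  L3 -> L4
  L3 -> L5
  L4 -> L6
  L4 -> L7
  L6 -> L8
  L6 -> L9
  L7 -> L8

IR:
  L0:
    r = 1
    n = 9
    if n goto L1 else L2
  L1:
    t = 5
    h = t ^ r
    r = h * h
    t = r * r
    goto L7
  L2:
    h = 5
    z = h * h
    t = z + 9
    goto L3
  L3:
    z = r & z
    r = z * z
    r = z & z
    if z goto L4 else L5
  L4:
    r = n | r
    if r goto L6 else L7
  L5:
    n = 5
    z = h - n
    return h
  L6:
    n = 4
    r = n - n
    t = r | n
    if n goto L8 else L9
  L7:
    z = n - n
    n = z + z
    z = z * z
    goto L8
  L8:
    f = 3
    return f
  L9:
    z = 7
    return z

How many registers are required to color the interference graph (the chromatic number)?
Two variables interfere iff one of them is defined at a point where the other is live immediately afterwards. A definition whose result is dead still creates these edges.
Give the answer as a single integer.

Answer: 5

Working:
Block summaries:
  L0 def {n,r} use ∅
  L1 def {h,r,t} use {r}
  L2 def {h,t,z} use ∅
  L3 def {r,z} use {r,z}
  L4 def {r} use {n,r}
  L5 def {n,z} use {h}
  L6 def {n,r,t} use ∅
  L7 def {n,z} use {n}
  L8 def {f} use ∅
  L9 def {z} use ∅

Liveness:
  L0: in=∅ out={n,r}
  L1: in={n,r} out={n}
  L2: in={n,r} out={h,n,r,z}
  L3: in={h,n,r,z} out={h,n,r}
  L4: in={n,r} out={n}
  L5: in={h} out=∅
  L6: in=∅ out=∅
  L7: in={n} out=∅
  L8: in=∅ out=∅
  L9: in=∅ out=∅

Interference:
  f: ∅
  h: {n,r,t,z}
  n: {h,r,t,z}
  r: {h,n,t,z}
  t: {h,n,r,z}
  z: {h,n,r,t}

Chromatic number:
  clique {h,n,r,t,z} ⇒ need ≥ 5
  5-colouring: R0={f,h}  R1={n}  R2={r}  R3={t}  R4={z}
  χ = 5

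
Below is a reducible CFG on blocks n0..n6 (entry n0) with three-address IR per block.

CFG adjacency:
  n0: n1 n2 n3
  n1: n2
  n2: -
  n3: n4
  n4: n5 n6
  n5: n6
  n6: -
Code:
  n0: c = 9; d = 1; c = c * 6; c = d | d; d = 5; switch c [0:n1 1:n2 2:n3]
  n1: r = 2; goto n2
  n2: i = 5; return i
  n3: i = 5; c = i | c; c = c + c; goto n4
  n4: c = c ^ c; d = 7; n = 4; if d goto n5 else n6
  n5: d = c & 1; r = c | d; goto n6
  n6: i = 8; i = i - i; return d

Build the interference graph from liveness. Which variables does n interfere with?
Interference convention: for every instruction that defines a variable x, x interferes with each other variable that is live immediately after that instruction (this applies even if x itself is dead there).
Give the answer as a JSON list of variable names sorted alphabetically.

def/use:
  n0: def={c,d} ue=∅
  n1: def={r} ue=∅
  n2: def={i} ue=∅
  n3: def={c,i} ue={c}
  n4: def={c,d,n} ue={c}
  n5: def={d,r} ue={c}
  n6: def={i} ue={d}

Live sets:
  n0 li=∅ lo={c}
  n1 li=∅ lo=∅
  n2 li=∅ lo=∅
  n3 li={c} lo={c}
  n4 li={c} lo={c,d}
  n5 li={c} lo={d}
  n6 li={d} lo=∅

Conflict graph:
  c: {d,i,n}
  d: {c,i,n,r}
  i: {c,d}
  n: {c,d}
  r: {d}

N(n) = ["c", "d"]

Answer: ["c", "d"]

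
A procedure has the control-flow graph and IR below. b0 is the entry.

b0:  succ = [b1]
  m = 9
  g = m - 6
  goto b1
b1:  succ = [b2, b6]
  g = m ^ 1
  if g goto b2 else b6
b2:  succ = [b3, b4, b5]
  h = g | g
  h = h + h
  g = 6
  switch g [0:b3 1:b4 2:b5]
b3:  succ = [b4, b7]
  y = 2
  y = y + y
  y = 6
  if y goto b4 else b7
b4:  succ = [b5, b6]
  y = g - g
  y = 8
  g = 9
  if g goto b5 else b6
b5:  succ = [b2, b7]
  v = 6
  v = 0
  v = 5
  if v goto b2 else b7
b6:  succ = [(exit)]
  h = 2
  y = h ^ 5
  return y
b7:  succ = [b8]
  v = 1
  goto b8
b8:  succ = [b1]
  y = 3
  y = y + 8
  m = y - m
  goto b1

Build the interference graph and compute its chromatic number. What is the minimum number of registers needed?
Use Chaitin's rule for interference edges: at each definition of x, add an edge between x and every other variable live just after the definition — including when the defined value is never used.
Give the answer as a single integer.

Block summaries:
  b0: def={g,m} ue=∅
  b1: def={g} ue={m}
  b2: def={g,h} ue={g}
  b3: def={y} ue=∅
  b4: def={g,y} ue={g}
  b5: def={v} ue=∅
  b6: def={h,y} ue=∅
  b7: def={v} ue=∅
  b8: def={m,y} ue={m}

Liveness:
  live b0: ∅→{m}
  live b1: {m}→{g,m}
  live b2: {g,m}→{g,m}
  live b3: {g,m}→{g,m}
  live b4: {g,m}→{g,m}
  live b5: {g,m}→{g,m}
  live b6: ∅→∅
  live b7: {m}→{m}
  live b8: {m}→{m}

Interference:
  g↔{m,v,y}
  h↔{m}
  m↔{g,h,v,y}
  v↔{g,m}
  y↔{g,m}

Chromatic number:
  clique {g,m,v} ⇒ need ≥ 3
  3-colouring: r0={m}  r1={g,h}  r2={v,y}
  χ = 3

Answer: 3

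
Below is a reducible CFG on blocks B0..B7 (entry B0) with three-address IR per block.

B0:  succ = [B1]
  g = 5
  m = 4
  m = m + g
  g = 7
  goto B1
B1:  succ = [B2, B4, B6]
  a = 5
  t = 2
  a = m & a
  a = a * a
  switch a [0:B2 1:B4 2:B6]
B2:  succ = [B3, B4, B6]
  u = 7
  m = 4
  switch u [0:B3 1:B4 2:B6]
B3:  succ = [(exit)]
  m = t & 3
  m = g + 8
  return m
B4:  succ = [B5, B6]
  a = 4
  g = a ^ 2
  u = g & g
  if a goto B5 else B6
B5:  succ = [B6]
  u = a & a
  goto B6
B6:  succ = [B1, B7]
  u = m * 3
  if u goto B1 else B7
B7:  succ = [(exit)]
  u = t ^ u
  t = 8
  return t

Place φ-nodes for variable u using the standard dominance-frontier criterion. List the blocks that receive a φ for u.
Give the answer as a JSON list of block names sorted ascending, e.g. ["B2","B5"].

idom tree: B1←B0 B2←B1 B3←B2 B4←B1 B5←B4 B6←B1 B7←B6
Dom∩ at merges:
  B1: preds {B0,B6}: {B0} ∩ {B0,B1,B6} = {B0}; idom=B0
  B4: preds {B1,B2}: {B0,B1} ∩ {B0,B1,B2} = {B0,B1}; idom=B1
  B6: preds {B1,B2,B4,B5}: {B0,B1} ∩ {B0,B1,B2} ∩ {B0,B1,B4} ∩ {B0,B1,B4,B5} = {B0,B1}; idom=B1

DF walk-up:
  join B1 pred B0: · stop@B0
  join B1 pred B6: B6→B1 stop@B0
  join B4 pred B1: · stop@B1
  join B4 pred B2: B2 stop@B1
  join B6 pred B1: · stop@B1
  join B6 pred B2: B2 stop@B1
  join B6 pred B4: B4 stop@B1
  join B6 pred B5: B5→B4 stop@B1
  DF(B0)=∅
  DF(B1)={B1}
  DF(B2)={B4,B6}
  DF(B3)=∅
  DF(B4)={B6}
  DF(B5)={B6}
  DF(B6)={B1}
  DF(B7)=∅

φ for u: defs {B2,B4,B5,B6,B7}
  DF⁺ = {B1,B4,B6}

Answer: ["B1", "B4", "B6"]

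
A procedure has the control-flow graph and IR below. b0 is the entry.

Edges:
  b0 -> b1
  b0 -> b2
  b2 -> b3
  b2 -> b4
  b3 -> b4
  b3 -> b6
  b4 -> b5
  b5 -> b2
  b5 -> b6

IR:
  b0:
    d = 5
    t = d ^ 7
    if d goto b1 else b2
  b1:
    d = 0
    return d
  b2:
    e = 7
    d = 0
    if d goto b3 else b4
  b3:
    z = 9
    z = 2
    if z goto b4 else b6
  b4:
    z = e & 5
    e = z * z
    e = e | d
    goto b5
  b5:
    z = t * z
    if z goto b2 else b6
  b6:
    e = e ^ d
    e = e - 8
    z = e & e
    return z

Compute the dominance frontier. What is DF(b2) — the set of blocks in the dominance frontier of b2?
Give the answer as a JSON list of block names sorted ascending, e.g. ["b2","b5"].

Answer: ["b2"]

Derivation:
idom tree: b1←b0 b2←b0 b3←b2 b4←b2 b5←b4 b6←b2
Join-block Dom:
  b2: preds {b0,b5}: {b0} ∩ {b0,b2,b4,b5} = {b0}; idom=b0
  b4: preds {b2,b3}: {b0,b2} ∩ {b0,b2,b3} = {b0,b2}; idom=b2
  b6: preds {b3,b5}: {b0,b2,b3} ∩ {b0,b2,b4,b5} = {b0,b2}; idom=b2

Frontier:
  join b2 pred b0: · stop@b0
  join b2 pred b5: b5→b4→b2 stop@b0
  join b4 pred b2: · stop@b2
  join b4 pred b3: b3 stop@b2
  join b6 pred b3: b3 stop@b2
  join b6 pred b5: b5→b4 stop@b2
  b0: DF=∅
  b1: DF=∅
  b2: DF={b2}
  b3: DF={b4,b6}
  b4: DF={b2,b6}
  b5: DF={b2,b6}
  b6: DF=∅

DF(b2) = ["b2"]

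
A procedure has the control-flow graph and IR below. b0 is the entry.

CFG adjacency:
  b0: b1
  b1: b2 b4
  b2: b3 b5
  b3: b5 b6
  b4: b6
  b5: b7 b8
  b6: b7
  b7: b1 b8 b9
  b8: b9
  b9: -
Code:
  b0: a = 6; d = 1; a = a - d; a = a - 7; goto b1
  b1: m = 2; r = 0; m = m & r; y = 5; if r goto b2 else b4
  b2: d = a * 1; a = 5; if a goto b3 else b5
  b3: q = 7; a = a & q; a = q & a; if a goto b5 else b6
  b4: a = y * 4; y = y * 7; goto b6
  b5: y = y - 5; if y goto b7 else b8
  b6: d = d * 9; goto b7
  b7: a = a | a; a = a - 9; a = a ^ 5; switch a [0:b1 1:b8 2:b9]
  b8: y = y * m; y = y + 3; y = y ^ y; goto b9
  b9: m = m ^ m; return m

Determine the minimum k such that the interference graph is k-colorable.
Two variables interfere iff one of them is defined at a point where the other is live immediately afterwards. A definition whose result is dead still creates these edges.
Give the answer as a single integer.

Answer: 5

Derivation:
def/use:
  b0 def {a,d} use ∅
  b1 def {m,r,y} use ∅
  b2 def {a,d} use {a}
  b3 def {a,q} use {a}
  b4 def {a,y} use {y}
  b5 def {y} use {y}
  b6 def {d} use {d}
  b7 def {a} use {a}
  b8 def {y} use {m,y}
  b9 def {m} use {m}

Live sets:
  b0: in=∅ out={a,d}
  b1: in={a,d} out={a,d,m,y}
  b2: in={a,m,y} out={a,d,m,y}
  b3: in={a,d,m,y} out={a,d,m,y}
  b4: in={d,m,y} out={a,d,m,y}
  b5: in={a,d,m,y} out={a,d,m,y}
  b6: in={a,d,m,y} out={a,d,m,y}
  b7: in={a,d,m,y} out={a,d,m,y}
  b8: in={m,y} out={m}
  b9: in={m} out=∅

Interference:
  a↔{d,m,q,r,y}
  d↔{a,m,q,r,y}
  m↔{a,d,q,r,y}
  q↔{a,d,m,y}
  r↔{a,d,m,y}
  y↔{a,d,m,q,r}

Colouring:
  lower bound: {a,d,m,q,y} mutually conflict ⇒ χ ≥ 5
  5-colouring: r0={a}  r1={d}  r2={m}  r3={y}  r4={q,r}
  χ = 5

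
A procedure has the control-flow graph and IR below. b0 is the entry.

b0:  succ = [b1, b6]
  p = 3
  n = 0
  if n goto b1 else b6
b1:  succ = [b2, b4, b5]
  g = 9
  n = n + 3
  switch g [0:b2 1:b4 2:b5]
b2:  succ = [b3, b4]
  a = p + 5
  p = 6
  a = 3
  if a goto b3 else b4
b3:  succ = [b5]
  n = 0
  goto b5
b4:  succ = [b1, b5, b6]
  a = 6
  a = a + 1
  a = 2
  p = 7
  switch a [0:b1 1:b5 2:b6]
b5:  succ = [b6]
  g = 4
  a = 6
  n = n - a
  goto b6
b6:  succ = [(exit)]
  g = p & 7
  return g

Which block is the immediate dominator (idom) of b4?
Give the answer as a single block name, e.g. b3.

idom tree: b1←b0 b2←b1 b3←b2 b4←b1 b5←b1 b6←b0
Join-block Dom:
  b1: preds {b0,b4}: {b0} ∩ {b0,b1,b4} = {b0}; idom=b0
  b4: preds {b1,b2}: {b0,b1} ∩ {b0,b1,b2} = {b0,b1}; idom=b1
  b5: preds {b1,b3,b4}: {b0,b1} ∩ {b0,b1,b2,b3} ∩ {b0,b1,b4} = {b0,b1}; idom=b1
  b6: preds {b0,b4,b5}: {b0} ∩ {b0,b1,b4} ∩ {b0,b1,b5} = {b0}; idom=b0

idom(b4) = b1

Answer: b1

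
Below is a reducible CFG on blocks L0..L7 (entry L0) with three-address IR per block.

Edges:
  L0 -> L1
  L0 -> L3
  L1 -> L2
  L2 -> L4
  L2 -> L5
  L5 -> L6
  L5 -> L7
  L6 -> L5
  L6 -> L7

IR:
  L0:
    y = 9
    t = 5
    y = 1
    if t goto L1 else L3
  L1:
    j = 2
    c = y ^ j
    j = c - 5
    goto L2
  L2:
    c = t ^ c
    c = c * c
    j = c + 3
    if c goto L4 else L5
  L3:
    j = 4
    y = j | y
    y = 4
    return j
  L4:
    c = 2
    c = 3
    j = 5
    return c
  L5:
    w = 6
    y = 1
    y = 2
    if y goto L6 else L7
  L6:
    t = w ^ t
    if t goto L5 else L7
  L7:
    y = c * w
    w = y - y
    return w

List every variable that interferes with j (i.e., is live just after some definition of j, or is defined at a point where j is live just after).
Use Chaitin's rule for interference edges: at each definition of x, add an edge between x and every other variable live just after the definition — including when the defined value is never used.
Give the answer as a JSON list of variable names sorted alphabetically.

Answer: ["c", "t", "y"]

Analysis:
Per-block:
  L0: def={t,y} ue=∅
  L1: def={c,j} ue={y}
  L2: def={c,j} ue={c,t}
  L3: def={j,y} ue={y}
  L4: def={c,j} ue=∅
  L5: def={w,y} ue=∅
  L6: def={t} ue={t,w}
  L7: def={w,y} ue={c,w}

Liveness:
  live L0: ∅→{t,y}
  live L1: {t,y}→{c,t}
  live L2: {c,t}→{c,t}
  live L3: {y}→∅
  live L4: ∅→∅
  live L5: {c,t}→{c,t,w}
  live L6: {c,t,w}→{c,t,w}
  live L7: {c,w}→∅

Conflict graph:
  c — {j,t,w,y}
  j — {c,t,y}
  t — {c,j,w,y}
  w — {c,t,y}
  y — {c,j,t,w}

N(j) = ["c", "t", "y"]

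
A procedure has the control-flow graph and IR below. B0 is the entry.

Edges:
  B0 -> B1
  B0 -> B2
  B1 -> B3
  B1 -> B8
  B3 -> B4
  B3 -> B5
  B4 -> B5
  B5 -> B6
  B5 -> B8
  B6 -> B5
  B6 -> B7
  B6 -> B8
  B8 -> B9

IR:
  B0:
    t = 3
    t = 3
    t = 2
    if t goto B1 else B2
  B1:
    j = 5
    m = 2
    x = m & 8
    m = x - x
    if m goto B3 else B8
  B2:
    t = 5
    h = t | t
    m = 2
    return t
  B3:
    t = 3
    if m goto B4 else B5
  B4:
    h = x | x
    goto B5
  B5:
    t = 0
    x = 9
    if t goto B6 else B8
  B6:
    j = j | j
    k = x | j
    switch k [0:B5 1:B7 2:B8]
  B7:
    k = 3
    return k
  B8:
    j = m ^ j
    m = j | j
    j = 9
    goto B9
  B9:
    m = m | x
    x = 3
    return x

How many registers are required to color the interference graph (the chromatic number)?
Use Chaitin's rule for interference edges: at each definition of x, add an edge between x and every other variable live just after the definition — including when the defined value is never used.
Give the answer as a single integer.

Block summaries:
  B0: def={t} ue=∅
  B1: def={j,m,x} ue=∅
  B2: def={h,m,t} ue=∅
  B3: def={t} ue={m}
  B4: def={h} ue={x}
  B5: def={t,x} ue=∅
  B6: def={j,k} ue={j,x}
  B7: def={k} ue=∅
  B8: def={j,m} ue={j,m}
  B9: def={m,x} ue={m,x}

Live sets:
  live B0: ∅→∅
  live B1: ∅→{j,m,x}
  live B2: ∅→∅
  live B3: {j,m,x}→{j,m,x}
  live B4: {j,m,x}→{j,m}
  live B5: {j,m}→{j,m,x}
  live B6: {j,m,x}→{j,m,x}
  live B7: ∅→∅
  live B8: {j,m,x}→{m,x}
  live B9: {m,x}→∅

Conflict graph:
  h — {j,m,t}
  j — {h,k,m,t,x}
  k — {j,m,x}
  m — {h,j,k,t,x}
  t — {h,j,m,x}
  x — {j,k,m,t}

Colouring:
  lower bound: {h,j,m,t} mutually conflict ⇒ χ ≥ 4
  assign h→c3 j→c0 k→c2 m→c1 t→c2 x→c3 — no edge inside a register ⇒ χ ≤ 4
  χ = 4

Answer: 4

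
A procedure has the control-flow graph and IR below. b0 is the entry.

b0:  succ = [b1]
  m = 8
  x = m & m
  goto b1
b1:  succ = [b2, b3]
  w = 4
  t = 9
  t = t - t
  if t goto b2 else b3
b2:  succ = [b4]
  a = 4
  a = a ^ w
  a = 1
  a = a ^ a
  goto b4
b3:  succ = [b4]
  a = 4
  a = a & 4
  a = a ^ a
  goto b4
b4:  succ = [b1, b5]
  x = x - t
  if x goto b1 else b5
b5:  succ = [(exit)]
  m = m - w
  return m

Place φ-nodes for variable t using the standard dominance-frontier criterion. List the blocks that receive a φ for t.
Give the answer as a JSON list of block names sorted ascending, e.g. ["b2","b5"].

Answer: ["b1"]

Analysis:
idom tree: b1←b0 b2←b1 b3←b1 b4←b1 b5←b4
Join-block Dom:
  b1: preds {b0,b4}: {b0} ∩ {b0,b1,b4} = {b0}; idom=b0
  b4: preds {b2,b3}: {b0,b1,b2} ∩ {b0,b1,b3} = {b0,b1}; idom=b1

DF walk-up:
  join b1 pred b0: · stop@b0
  join b1 pred b4: b4→b1 stop@b0
  join b4 pred b2: b2 stop@b1
  join b4 pred b3: b3 stop@b1
  b0: DF=∅
  b1: DF={b1}
  b2: DF={b4}
  b3: DF={b4}
  b4: DF={b1}
  b5: DF=∅

φ for t: defs {b1}
  DF⁺ = {b1}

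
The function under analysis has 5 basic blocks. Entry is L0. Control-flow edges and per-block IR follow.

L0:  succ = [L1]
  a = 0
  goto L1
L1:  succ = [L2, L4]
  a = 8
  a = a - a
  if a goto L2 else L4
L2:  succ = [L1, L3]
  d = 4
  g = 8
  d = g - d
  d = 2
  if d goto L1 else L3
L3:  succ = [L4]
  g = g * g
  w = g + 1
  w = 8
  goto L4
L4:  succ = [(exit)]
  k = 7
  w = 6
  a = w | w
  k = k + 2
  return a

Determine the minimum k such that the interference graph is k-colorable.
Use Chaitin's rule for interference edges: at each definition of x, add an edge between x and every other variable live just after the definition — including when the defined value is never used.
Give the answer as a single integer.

Answer: 2

Derivation:
Block summaries:
  L0: {a} / ∅
  L1: {a} / ∅
  L2: {d,g} / ∅
  L3: {g,w} / {g}
  L4: {a,k,w} / ∅

Live sets:
  L0 li=∅ lo=∅
  L1 li=∅ lo=∅
  L2 li=∅ lo={g}
  L3 li={g} lo=∅
  L4 li=∅ lo=∅

Interfere edges:
  a — {k}
  d — {g}
  g — {d}
  k — {a,w}
  w — {k}

Colouring:
  clique {a,k} ⇒ need ≥ 2
  assign a→c1 d→c0 g→c1 k→c0 w→c1 — no edge inside a register ⇒ χ ≤ 2
  χ = 2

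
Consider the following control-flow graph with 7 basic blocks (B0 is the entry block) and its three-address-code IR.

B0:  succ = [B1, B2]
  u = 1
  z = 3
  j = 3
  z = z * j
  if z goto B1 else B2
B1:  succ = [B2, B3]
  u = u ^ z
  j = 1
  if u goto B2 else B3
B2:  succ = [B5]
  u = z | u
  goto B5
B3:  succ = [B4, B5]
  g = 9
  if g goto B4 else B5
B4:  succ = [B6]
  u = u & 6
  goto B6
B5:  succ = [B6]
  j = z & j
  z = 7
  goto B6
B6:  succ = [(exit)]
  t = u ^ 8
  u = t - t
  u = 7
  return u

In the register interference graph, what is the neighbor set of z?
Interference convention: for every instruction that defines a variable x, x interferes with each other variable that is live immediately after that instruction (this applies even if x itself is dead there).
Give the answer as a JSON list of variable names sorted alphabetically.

Answer: ["g", "j", "u"]

Derivation:
def/use:
  B0: {j,u,z} / ∅
  B1: {j,u} / {u,z}
  B2: {u} / {u,z}
  B3: {g} / ∅
  B4: {u} / {u}
  B5: {j,z} / {j,z}
  B6: {t,u} / {u}

Liveness:
  live B0: ∅→{j,u,z}
  live B1: {u,z}→{j,u,z}
  live B2: {j,u,z}→{j,u,z}
  live B3: {j,u,z}→{j,u,z}
  live B4: {u}→{u}
  live B5: {j,u,z}→{u}
  live B6: {u}→∅

Interfere edges:
  g↔{j,u,z}
  j↔{g,u,z}
  t↔∅
  u↔{g,j,z}
  z↔{g,j,u}

N(z) = ["g", "j", "u"]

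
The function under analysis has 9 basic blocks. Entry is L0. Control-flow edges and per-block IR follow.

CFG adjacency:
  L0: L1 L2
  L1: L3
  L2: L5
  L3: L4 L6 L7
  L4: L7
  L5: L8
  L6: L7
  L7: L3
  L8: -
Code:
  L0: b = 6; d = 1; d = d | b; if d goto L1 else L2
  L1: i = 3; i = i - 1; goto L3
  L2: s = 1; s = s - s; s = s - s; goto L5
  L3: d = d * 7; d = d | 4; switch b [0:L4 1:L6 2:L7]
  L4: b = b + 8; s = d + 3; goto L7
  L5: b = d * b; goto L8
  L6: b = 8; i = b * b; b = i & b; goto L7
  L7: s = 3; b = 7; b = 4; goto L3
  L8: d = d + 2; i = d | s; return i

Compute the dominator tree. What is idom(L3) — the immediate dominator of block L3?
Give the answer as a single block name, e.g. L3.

idom tree: L1←L0 L2←L0 L3←L1 L4←L3 L5←L2 L6←L3 L7←L3 L8←L5
Dom at joins:
  L3: preds {L1,L7}: {L0,L1} ∩ {L0,L1,L3,L7} = {L0,L1}; idom=L1
  L7: preds {L3,L4,L6}: {L0,L1,L3} ∩ {L0,L1,L3,L4} ∩ {L0,L1,L3,L6} = {L0,L1,L3}; idom=L3

idom(L3) = L1

Answer: L1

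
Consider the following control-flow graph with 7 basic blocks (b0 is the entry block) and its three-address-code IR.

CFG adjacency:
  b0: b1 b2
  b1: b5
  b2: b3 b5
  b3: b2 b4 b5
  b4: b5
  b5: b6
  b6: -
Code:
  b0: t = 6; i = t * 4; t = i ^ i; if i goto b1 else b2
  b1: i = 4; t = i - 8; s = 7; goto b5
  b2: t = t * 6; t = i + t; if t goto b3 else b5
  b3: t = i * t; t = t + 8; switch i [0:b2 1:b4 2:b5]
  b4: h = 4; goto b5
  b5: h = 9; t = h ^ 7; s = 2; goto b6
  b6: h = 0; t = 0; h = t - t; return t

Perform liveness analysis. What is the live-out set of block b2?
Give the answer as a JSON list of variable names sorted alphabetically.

Answer: ["i", "t"]

Derivation:
def/use:
  b0: def={i,t} ue=∅
  b1: def={i,s,t} ue=∅
  b2: def={t} ue={i,t}
  b3: def={t} ue={i,t}
  b4: def={h} ue=∅
  b5: def={h,s,t} ue=∅
  b6: def={h,t} ue=∅

Backward fixpoint:
  live b0: ∅→{i,t}
  live b1: ∅→∅
  live b2: {i,t}→{i,t}
  live b3: {i,t}→{i,t}
  live b4: ∅→∅
  live b5: ∅→∅
  live b6: ∅→∅

live-out(b2) = ["i", "t"]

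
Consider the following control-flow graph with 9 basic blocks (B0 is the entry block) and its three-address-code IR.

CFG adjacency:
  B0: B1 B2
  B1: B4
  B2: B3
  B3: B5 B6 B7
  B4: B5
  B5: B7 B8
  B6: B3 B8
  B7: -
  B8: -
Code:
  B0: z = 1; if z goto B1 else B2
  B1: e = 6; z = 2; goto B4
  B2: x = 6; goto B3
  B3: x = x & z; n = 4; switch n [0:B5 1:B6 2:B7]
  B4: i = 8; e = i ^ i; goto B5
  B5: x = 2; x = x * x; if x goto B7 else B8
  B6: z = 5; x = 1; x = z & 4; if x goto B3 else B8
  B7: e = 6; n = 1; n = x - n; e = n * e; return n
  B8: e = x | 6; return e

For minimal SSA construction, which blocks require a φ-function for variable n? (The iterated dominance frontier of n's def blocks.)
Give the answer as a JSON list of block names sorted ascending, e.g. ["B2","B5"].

Answer: ["B3", "B5", "B7", "B8"]

Working:
idom tree: B1←B0 B2←B0 B3←B2 B4←B1 B5←B0 B6←B3 B7←B0 B8←B0
Dom∩ at merges:
  B3: preds {B2,B6}: {B0,B2} ∩ {B0,B2,B3,B6} = {B0,B2}; idom=B2
  B5: preds {B3,B4}: {B0,B2,B3} ∩ {B0,B1,B4} = {B0}; idom=B0
  B7: preds {B3,B5}: {B0,B2,B3} ∩ {B0,B5} = {B0}; idom=B0
  B8: preds {B5,B6}: {B0,B5} ∩ {B0,B2,B3,B6} = {B0}; idom=B0

DF derivation:
  join B3 pred B2: · stop@B2
  join B3 pred B6: B6→B3 stop@B2
  join B5 pred B3: B3→B2 stop@B0
  join B5 pred B4: B4→B1 stop@B0
  join B7 pred B3: B3→B2 stop@B0
  join B7 pred B5: B5 stop@B0
  join B8 pred B5: B5 stop@B0
  join B8 pred B6: B6→B3→B2 stop@B0
  B0: DF=∅
  B1: DF={B5}
  B2: DF={B5,B7,B8}
  B3: DF={B3,B5,B7,B8}
  B4: DF={B5}
  B5: DF={B7,B8}
  B6: DF={B3,B8}
  B7: DF=∅
  B8: DF=∅

φ for n: defs {B3,B7}
  DF⁺ = {B3,B5,B7,B8}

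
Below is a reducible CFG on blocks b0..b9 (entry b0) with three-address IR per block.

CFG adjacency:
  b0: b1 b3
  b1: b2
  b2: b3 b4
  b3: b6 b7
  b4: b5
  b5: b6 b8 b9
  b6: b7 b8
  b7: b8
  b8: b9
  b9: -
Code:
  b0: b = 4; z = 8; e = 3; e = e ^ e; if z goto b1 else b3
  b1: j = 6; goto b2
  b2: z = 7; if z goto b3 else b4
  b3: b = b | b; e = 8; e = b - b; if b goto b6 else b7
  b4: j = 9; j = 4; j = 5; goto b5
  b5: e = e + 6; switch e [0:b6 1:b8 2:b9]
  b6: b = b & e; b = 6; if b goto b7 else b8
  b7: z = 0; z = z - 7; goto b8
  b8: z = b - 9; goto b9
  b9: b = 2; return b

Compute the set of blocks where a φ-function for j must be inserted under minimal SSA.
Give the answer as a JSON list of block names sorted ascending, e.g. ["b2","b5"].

Answer: ["b3", "b6", "b7", "b8", "b9"]

Analysis:
idom tree: b1←b0 b2←b1 b3←b0 b4←b2 b5←b4 b6←b0 b7←b0 b8←b0 b9←b0
Join-block Dom:
  b3: preds {b0,b2}: {b0} ∩ {b0,b1,b2} = {b0}; idom=b0
  b6: preds {b3,b5}: {b0,b3} ∩ {b0,b1,b2,b4,b5} = {b0}; idom=b0
  b7: preds {b3,b6}: {b0,b3} ∩ {b0,b6} = {b0}; idom=b0
  b8: preds {b5,b6,b7}: {b0,b1,b2,b4,b5} ∩ {b0,b6} ∩ {b0,b7} = {b0}; idom=b0
  b9: preds {b5,b8}: {b0,b1,b2,b4,b5} ∩ {b0,b8} = {b0}; idom=b0

DF derivation:
  join b3 pred b0: · stop@b0
  join b3 pred b2: b2→b1 stop@b0
  join b6 pred b3: b3 stop@b0
  join b6 pred b5: b5→b4→b2→b1 stop@b0
  join b7 pred b3: b3 stop@b0
  join b7 pred b6: b6 stop@b0
  join b8 pred b5: b5→b4→b2→b1 stop@b0
  join b8 pred b6: b6 stop@b0
  join b8 pred b7: b7 stop@b0
  join b9 pred b5: b5→b4→b2→b1 stop@b0
  join b9 pred b8: b8 stop@b0
  b0: DF=∅
  b1: DF={b3,b6,b8,b9}
  b2: DF={b3,b6,b8,b9}
  b3: DF={b6,b7}
  b4: DF={b6,b8,b9}
  b5: DF={b6,b8,b9}
  b6: DF={b7,b8}
  b7: DF={b8}
  b8: DF={b9}
  b9: DF=∅

φ for j: defs {b1,b4}
  DF⁺ = {b3,b6,b7,b8,b9}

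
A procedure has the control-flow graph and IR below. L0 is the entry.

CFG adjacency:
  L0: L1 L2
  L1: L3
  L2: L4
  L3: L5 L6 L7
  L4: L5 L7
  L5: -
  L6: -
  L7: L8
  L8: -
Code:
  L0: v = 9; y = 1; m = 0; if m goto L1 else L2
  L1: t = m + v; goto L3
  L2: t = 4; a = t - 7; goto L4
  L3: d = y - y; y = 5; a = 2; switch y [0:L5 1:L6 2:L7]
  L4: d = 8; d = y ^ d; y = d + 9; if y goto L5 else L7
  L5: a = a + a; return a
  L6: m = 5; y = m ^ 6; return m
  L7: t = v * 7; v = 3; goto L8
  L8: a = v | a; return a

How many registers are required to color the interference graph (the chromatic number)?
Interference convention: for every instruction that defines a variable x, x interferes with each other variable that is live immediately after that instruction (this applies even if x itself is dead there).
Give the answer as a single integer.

Per-block:
  L0 def {m,v,y} use ∅
  L1 def {t} use {m,v}
  L2 def {a,t} use ∅
  L3 def {a,d,y} use {y}
  L4 def {d,y} use {y}
  L5 def {a} use {a}
  L6 def {m,y} use ∅
  L7 def {t,v} use {v}
  L8 def {a} use {a,v}

Backward fixpoint:
  L0 li=∅ lo={m,v,y}
  L1 li={m,v,y} lo={v,y}
  L2 li={v,y} lo={a,v,y}
  L3 li={v,y} lo={a,v}
  L4 li={a,v,y} lo={a,v}
  L5 li={a} lo=∅
  L6 li=∅ lo=∅
  L7 li={a,v} lo={a,v}
  L8 li={a,v} lo=∅

Interference:
  a↔{d,t,v,y}
  d↔{a,v,y}
  m↔{v,y}
  t↔{a,v,y}
  v↔{a,d,m,t,y}
  y↔{a,d,m,t,v}

Colouring:
  {a,d,v,y} pairwise interfere (4-clique) ⇒ χ ≥ 4
  4-colouring: r0={v}  r1={y}  r2={a,m}  r3={d,t}
  χ = 4

Answer: 4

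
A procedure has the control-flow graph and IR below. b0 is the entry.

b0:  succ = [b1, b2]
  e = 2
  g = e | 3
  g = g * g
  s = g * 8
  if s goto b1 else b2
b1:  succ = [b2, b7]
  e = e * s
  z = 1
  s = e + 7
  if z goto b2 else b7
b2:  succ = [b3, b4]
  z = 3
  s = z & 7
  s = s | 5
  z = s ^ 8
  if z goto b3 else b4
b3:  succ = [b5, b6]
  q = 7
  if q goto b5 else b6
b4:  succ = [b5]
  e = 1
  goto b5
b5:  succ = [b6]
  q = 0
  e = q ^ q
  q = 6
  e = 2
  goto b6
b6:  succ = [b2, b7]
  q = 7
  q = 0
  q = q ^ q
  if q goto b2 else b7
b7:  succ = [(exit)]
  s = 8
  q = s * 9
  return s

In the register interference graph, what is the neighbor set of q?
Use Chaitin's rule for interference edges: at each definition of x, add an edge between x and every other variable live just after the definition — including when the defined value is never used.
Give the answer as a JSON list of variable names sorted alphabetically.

Answer: ["s"]

Analysis:
def/use:
  b0: {e,g,s} / ∅
  b1: {e,s,z} / {e,s}
  b2: {s,z} / ∅
  b3: {q} / ∅
  b4: {e} / ∅
  b5: {e,q} / ∅
  b6: {q} / ∅
  b7: {q,s} / ∅

Live sets:
  b0 li=∅ lo={e,s}
  b1 li={e,s} lo=∅
  b2 li=∅ lo=∅
  b3 li=∅ lo=∅
  b4 li=∅ lo=∅
  b5 li=∅ lo=∅
  b6 li=∅ lo=∅
  b7 li=∅ lo=∅

Interfere edges:
  e↔{g,s,z}
  g↔{e}
  q↔{s}
  s↔{e,q,z}
  z↔{e,s}

N(q) = ["s"]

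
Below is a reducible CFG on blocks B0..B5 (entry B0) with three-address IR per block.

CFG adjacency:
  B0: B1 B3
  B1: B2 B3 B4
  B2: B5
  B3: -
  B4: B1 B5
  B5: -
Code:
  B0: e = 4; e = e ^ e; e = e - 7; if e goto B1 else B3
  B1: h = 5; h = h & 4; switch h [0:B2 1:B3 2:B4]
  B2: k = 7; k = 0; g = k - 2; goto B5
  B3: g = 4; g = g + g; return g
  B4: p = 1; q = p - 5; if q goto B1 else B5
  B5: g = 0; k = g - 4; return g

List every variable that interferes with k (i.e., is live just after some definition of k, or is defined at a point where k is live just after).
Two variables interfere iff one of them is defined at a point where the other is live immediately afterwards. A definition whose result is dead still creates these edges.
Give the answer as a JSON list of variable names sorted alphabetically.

Answer: ["g"]

Analysis:
def/use:
  B0 def {e} use ∅
  B1 def {h} use ∅
  B2 def {g,k} use ∅
  B3 def {g} use ∅
  B4 def {p,q} use ∅
  B5 def {g,k} use ∅

Live sets:
  B0: in=∅ out=∅
  B1: in=∅ out=∅
  B2: in=∅ out=∅
  B3: in=∅ out=∅
  B4: in=∅ out=∅
  B5: in=∅ out=∅

Interfere edges:
  e↔∅
  g↔{k}
  h↔∅
  k↔{g}
  p↔∅
  q↔∅

N(k) = ["g"]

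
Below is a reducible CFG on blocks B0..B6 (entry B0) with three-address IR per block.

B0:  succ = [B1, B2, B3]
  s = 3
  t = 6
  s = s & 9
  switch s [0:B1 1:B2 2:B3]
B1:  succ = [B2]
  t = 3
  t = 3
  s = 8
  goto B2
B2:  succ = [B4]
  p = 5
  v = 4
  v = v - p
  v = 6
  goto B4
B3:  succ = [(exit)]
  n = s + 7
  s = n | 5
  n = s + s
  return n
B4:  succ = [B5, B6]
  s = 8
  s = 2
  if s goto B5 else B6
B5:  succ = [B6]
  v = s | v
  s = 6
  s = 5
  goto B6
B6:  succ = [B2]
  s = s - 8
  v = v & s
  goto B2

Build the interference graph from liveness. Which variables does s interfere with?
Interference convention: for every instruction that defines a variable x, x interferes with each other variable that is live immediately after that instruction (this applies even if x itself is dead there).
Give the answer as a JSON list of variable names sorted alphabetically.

def/use:
  B0: def={s,t} ue=∅
  B1: def={s,t} ue=∅
  B2: def={p,v} ue=∅
  B3: def={n,s} ue={s}
  B4: def={s} ue=∅
  B5: def={s,v} ue={s,v}
  B6: def={s,v} ue={s,v}

Backward fixpoint:
  live B0: ∅→{s}
  live B1: ∅→∅
  live B2: ∅→{v}
  live B3: {s}→∅
  live B4: {v}→{s,v}
  live B5: {s,v}→{s,v}
  live B6: {s,v}→∅

Conflict graph:
  n: ∅
  p: {v}
  s: {t,v}
  t: {s}
  v: {p,s}

N(s) = ["t", "v"]

Answer: ["t", "v"]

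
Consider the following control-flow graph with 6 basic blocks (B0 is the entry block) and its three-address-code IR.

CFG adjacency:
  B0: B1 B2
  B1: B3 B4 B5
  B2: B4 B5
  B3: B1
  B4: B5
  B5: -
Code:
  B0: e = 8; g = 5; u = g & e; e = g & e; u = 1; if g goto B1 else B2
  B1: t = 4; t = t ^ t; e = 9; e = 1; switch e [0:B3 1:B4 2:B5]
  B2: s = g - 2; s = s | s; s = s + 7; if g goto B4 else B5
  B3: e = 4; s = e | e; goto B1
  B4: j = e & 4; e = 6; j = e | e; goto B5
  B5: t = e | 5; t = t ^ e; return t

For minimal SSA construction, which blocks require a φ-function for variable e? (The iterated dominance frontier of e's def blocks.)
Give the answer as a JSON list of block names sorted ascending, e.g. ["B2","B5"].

idom tree: B1←B0 B2←B0 B3←B1 B4←B0 B5←B0
Dom at joins:
  B1: preds {B0,B3}: {B0} ∩ {B0,B1,B3} = {B0}; idom=B0
  B4: preds {B1,B2}: {B0,B1} ∩ {B0,B2} = {B0}; idom=B0
  B5: preds {B1,B2,B4}: {B0,B1} ∩ {B0,B2} ∩ {B0,B4} = {B0}; idom=B0

DF walk-up:
  join B1 pred B0: · stop@B0
  join B1 pred B3: B3→B1 stop@B0
  join B4 pred B1: B1 stop@B0
  join B4 pred B2: B2 stop@B0
  join B5 pred B1: B1 stop@B0
  join B5 pred B2: B2 stop@B0
  join B5 pred B4: B4 stop@B0
  B0: DF=∅
  B1: DF={B1,B4,B5}
  B2: DF={B4,B5}
  B3: DF={B1}
  B4: DF={B5}
  B5: DF=∅

φ for e: defs {B0,B1,B3,B4}
  DF⁺ = {B1,B4,B5}

Answer: ["B1", "B4", "B5"]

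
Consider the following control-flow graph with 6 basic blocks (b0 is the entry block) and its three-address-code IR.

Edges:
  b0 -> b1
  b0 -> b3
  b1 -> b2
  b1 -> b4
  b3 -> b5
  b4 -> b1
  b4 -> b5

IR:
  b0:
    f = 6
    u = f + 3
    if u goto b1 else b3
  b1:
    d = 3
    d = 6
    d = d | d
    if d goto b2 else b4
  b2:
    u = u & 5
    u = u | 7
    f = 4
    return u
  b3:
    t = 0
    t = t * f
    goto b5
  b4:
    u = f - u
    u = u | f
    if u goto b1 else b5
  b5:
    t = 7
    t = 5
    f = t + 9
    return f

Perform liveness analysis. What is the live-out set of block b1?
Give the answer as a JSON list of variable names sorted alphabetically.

Block summaries:
  b0 def {f,u} use ∅
  b1 def {d} use ∅
  b2 def {f,u} use {u}
  b3 def {t} use {f}
  b4 def {u} use {f,u}
  b5 def {f,t} use ∅

Liveness:
  b0: in=∅ out={f,u}
  b1: in={f,u} out={f,u}
  b2: in={u} out=∅
  b3: in={f} out=∅
  b4: in={f,u} out={f,u}
  b5: in=∅ out=∅

live-out(b1) = ["f", "u"]

Answer: ["f", "u"]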